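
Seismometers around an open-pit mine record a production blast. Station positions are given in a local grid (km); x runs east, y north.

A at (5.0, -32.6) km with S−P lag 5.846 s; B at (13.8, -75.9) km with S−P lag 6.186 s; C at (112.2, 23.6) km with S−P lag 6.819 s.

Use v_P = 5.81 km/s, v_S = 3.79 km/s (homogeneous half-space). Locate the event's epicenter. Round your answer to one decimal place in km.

68.6 km east, -36.6 km north

Distance from S−P lag: d = Δt · v_P v_S / (v_P − v_S) = Δt · (5.81·3.79)/(5.81−3.79) ≈ 10.9009·Δt.
So d_A = 63.73, d_B = 67.43, d_C = 74.33 km.
Circle about each station: (x − 5.0)² + (y + 32.6)² = 63.73²; (x − 13.8)² + (y + 75.9)² = 67.43²; (x − 112.2)² + (y − 23.6)² = 74.33².
Subtracting the A equation from the B and C equations removes the quadratic terms:
17.6 x − 86.6 y = 4378.20
214.4 x + 112.4 y = 10594.60
Solving the 2×2 system: x ≈ 68.6, y ≈ -36.6 km.
Check against A (with the unrounded x, y): √((x − 5.0)²+(y + 32.6)²) = 63.74 ≈ 63.73 km. ✓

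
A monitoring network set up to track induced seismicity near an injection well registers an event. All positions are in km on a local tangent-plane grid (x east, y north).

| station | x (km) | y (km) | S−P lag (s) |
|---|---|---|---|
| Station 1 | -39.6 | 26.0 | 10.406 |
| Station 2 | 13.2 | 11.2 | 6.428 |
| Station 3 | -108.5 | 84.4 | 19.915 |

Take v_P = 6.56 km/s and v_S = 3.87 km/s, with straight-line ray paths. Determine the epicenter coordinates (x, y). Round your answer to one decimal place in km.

x ≈ 24.5 km, y ≈ -48.4 km

Distance from S−P lag: d = Δt · v_P v_S / (v_P − v_S) = Δt · (6.56·3.87)/(6.56−3.87) ≈ 9.4376·Δt.
So d_Station 1 = 98.21, d_Station 2 = 60.67, d_Station 3 = 187.95 km.
Circle about each station: (x + 39.6)² + (y − 26.0)² = 98.21²; (x − 13.2)² + (y − 11.2)² = 60.67²; (x + 108.5)² + (y − 84.4)² = 187.95².
Subtracting the Station 1 equation from the Station 2 and Station 3 equations removes the quadratic terms:
105.6 x − 29.6 y = 4019.88
-137.8 x + 116.8 y = -9028.55
Solving the 2×2 system: x ≈ 24.5, y ≈ -48.4 km.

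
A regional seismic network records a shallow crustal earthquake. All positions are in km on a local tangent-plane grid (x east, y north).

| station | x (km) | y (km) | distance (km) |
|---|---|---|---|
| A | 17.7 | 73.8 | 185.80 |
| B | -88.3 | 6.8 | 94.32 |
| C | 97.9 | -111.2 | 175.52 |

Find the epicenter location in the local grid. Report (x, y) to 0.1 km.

(-75.9, -86.7)

Circle about each station: (x − 17.7)² + (y − 73.8)² = 185.80²; (x + 88.3)² + (y − 6.8)² = 94.32²; (x − 97.9)² + (y + 111.2)² = 175.52².
Subtracting the A equation from the B and C equations removes the quadratic terms:
-212.0 x − 134.0 y = 27708.78
160.4 x − 370.0 y = 19904.49
Solving the 2×2 system: x ≈ -75.9, y ≈ -86.7 km.
Check against A (with the unrounded x, y): √((x − 17.7)²+(y − 73.8)²) = 185.80 ≈ 185.80 km. ✓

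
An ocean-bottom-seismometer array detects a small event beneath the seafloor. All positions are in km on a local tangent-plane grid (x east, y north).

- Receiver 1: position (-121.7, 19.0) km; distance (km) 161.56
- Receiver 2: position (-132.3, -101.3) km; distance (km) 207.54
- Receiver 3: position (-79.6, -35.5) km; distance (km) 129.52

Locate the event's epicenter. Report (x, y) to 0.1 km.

39.8 km east, 14.7 km north

Circle about each station: (x + 121.7)² + (y − 19.0)² = 161.56²; (x + 132.3)² + (y + 101.3)² = 207.54²; (x + 79.6)² + (y + 35.5)² = 129.52².
Subtracting pairs of circle equations eliminates x²+y² and gives linear equations (the radical axes):
-21.2 x − 240.6 y = -4378.13
84.2 x − 109.0 y = 1750.72
Solving the 2×2 system: x ≈ 39.8, y ≈ 14.7 km.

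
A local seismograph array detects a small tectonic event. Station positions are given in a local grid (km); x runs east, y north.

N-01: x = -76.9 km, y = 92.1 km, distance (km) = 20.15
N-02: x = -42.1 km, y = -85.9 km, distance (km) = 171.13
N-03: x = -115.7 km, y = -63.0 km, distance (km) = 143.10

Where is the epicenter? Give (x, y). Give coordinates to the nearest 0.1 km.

-91.3 km east, 78.0 km north

Circle about each station: (x + 76.9)² + (y − 92.1)² = 20.15²; (x + 42.1)² + (y + 85.9)² = 171.13²; (x + 115.7)² + (y + 63.0)² = 143.10².
Subtracting the N-01 equation from the N-02 and N-03 equations removes the quadratic terms:
69.6 x − 356.0 y = -34124.25
-77.6 x − 310.2 y = -17112.12
Solving the 2×2 system: x ≈ -91.3, y ≈ 78.0 km.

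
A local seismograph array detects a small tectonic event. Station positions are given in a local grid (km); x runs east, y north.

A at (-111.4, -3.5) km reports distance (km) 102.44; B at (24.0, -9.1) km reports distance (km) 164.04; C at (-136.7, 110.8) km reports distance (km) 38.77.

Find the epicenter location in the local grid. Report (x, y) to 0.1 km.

-100.0 km east, 98.3 km north

Circle about each station: (x + 111.4)² + (y + 3.5)² = 102.44²; (x − 24.0)² + (y + 9.1)² = 164.04²; (x + 136.7)² + (y − 110.8)² = 38.77².
Subtracting pairs of circle equations eliminates x²+y² and gives linear equations (the radical axes):
270.8 x − 11.2 y = -28178.57
-50.6 x + 228.6 y = 27532.16
Solving the 2×2 system: x ≈ -100.0, y ≈ 98.3 km.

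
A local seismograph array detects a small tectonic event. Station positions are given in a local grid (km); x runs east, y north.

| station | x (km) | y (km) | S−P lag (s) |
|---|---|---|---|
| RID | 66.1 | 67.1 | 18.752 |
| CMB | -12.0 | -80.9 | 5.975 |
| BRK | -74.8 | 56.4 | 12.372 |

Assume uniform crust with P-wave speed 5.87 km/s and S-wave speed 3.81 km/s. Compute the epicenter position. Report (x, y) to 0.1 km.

Distance from S−P lag: d = Δt · v_P v_S / (v_P − v_S) = Δt · (5.87·3.81)/(5.87−3.81) ≈ 10.8567·Δt.
So d_RID = 203.58, d_CMB = 64.87, d_BRK = 134.32 km.
Circle about each station: (x − 66.1)² + (y − 67.1)² = 203.58²; (x + 12.0)² + (y + 80.9)² = 64.87²; (x + 74.8)² + (y − 56.4)² = 134.32².
Subtracting the RID equation from the CMB and BRK equations removes the quadratic terms:
-156.2 x − 296.0 y = 35053.89
-281.8 x − 21.4 y = 23307.33
Solving the 2×2 system: x ≈ -76.8, y ≈ -77.9 km.
Check against RID (with the unrounded x, y): √((x − 66.1)²+(y − 67.1)²) = 203.58 ≈ 203.58 km. ✓

x ≈ -76.8 km, y ≈ -77.9 km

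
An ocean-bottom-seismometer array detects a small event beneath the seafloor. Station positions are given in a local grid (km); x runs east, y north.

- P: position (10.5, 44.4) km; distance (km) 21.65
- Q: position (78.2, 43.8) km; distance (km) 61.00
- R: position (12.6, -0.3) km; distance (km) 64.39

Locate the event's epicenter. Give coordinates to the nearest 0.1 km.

Circle about each station: (x − 10.5)² + (y − 44.4)² = 21.65²; (x − 78.2)² + (y − 43.8)² = 61.00²; (x − 12.6)² + (y + 0.3)² = 64.39².
Subtracting the P equation from the Q and R equations removes the quadratic terms:
135.4 x − 1.2 y = 2699.79
4.2 x − 89.4 y = -5600.11
Solving the 2×2 system: x ≈ 20.5, y ≈ 63.6 km.

20.5 km east, 63.6 km north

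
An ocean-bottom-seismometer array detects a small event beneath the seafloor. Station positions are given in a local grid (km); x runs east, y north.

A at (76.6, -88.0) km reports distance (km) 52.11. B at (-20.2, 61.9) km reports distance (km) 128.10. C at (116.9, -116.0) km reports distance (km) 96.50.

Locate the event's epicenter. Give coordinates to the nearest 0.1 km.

58.6 km east, -39.1 km north

Circle about each station: (x − 76.6)² + (y + 88.0)² = 52.11²; (x + 20.2)² + (y − 61.9)² = 128.10²; (x − 116.9)² + (y + 116.0)² = 96.50².
Subtracting pairs of circle equations eliminates x²+y² and gives linear equations (the radical axes):
-193.6 x + 299.8 y = -23066.07
80.6 x − 56.0 y = 6913.25
Solving the 2×2 system: x ≈ 58.6, y ≈ -39.1 km.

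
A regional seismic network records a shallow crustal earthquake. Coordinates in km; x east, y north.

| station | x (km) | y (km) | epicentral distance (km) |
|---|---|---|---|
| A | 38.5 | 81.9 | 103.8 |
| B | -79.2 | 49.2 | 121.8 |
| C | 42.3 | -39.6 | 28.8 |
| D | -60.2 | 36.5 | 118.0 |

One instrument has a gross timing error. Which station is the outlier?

D

Solve using three stations at a time. Using A, B, C (subtract circle equations pairwise → linear system) gives (x, y) ≈ (20.8, -20.4).
Distances from that point to each station vs reported:
  A: calculated 103.8 vs reported 103.8 → residual 0.0 km
  B: calculated 121.8 vs reported 121.8 → residual 0.0 km
  C: calculated 28.8 vs reported 28.8 → residual 0.0 km
  D: calculated 99.0 vs reported 118.0 → residual 19.0 km
A, B, C are mutually consistent (residuals ≈ 0); D is off by 19.0 km.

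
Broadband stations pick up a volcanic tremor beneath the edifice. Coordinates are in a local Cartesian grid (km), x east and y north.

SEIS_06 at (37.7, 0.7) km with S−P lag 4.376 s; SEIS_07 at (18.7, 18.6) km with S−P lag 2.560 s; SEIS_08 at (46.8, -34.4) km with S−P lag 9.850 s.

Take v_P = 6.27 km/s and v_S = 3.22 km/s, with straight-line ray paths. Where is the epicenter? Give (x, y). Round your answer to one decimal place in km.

x ≈ 32.0 km, y ≈ 29.1 km

Distance from S−P lag: d = Δt · v_P v_S / (v_P − v_S) = Δt · (6.27·3.22)/(6.27−3.22) ≈ 6.6195·Δt.
So d_SEIS_06 = 28.97, d_SEIS_07 = 16.95, d_SEIS_08 = 65.20 km.
Circle about each station: (x − 37.7)² + (y − 0.7)² = 28.97²; (x − 18.7)² + (y − 18.6)² = 16.95²; (x − 46.8)² + (y + 34.4)² = 65.20².
Subtracting pairs of circle equations eliminates x²+y² and gives linear equations (the radical axes):
-38.0 x + 35.8 y = -174.17
18.2 x − 70.2 y = -1459.96
Solving the 2×2 system: x ≈ 32.0, y ≈ 29.1 km.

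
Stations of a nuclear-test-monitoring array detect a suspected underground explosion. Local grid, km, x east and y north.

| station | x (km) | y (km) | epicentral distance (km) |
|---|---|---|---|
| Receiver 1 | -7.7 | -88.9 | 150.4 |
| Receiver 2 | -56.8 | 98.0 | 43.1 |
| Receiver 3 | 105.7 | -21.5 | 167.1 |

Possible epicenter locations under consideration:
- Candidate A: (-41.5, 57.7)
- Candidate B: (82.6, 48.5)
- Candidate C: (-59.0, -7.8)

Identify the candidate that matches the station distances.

For each candidate, compare |candidate − station| to the reported distance:
Candidate A: residuals Receiver 1 0.0, Receiver 2 0.0, Receiver 3 0.1 → max 0.1 km
Candidate B: residuals Receiver 1 14.0, Receiver 2 104.8, Receiver 3 93.4 → max 104.8 km
Candidate C: residuals Receiver 1 54.4, Receiver 2 62.7, Receiver 3 1.8 → max 62.7 km
Only Candidate A has all residuals ≈ 0.

Candidate A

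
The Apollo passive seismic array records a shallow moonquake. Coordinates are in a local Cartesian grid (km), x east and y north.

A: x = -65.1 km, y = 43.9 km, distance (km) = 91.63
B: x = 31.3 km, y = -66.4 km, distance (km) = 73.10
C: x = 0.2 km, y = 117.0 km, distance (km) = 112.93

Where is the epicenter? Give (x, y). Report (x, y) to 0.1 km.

Circle about each station: (x + 65.1)² + (y − 43.9)² = 91.63²; (x − 31.3)² + (y + 66.4)² = 73.10²; (x − 0.2)² + (y − 117.0)² = 112.93².
Subtracting pairs of circle equations eliminates x²+y² and gives linear equations (the radical axes):
192.8 x − 220.6 y = 2275.88
130.6 x + 146.2 y = 3166.69
Solving the 2×2 system: x ≈ 18.1, y ≈ 5.5 km.

x ≈ 18.1 km, y ≈ 5.5 km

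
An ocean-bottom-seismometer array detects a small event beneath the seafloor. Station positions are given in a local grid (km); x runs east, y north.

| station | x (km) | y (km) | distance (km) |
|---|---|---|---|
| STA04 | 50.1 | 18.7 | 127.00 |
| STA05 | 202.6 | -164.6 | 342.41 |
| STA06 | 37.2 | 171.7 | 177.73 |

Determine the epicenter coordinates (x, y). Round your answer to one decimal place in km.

-75.9 km east, 34.6 km north

Circle about each station: (x − 50.1)² + (y − 18.7)² = 127.00²; (x − 202.6)² + (y + 164.6)² = 342.41²; (x − 37.2)² + (y − 171.7)² = 177.73².
Subtracting the STA04 equation from the STA05 and STA06 equations removes the quadratic terms:
305.0 x − 366.6 y = -35835.39
-25.8 x + 306.0 y = 12546.08
Solving the 2×2 system: x ≈ -75.9, y ≈ 34.6 km.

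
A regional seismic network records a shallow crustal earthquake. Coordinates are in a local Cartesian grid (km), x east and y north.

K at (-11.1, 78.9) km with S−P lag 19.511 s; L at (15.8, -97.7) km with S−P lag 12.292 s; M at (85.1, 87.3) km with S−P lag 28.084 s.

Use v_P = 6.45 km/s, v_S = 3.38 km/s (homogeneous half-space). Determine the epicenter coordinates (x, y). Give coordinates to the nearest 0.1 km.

Distance from S−P lag: d = Δt · v_P v_S / (v_P − v_S) = Δt · (6.45·3.38)/(6.45−3.38) ≈ 7.1013·Δt.
So d_K = 138.55, d_L = 87.29, d_M = 199.43 km.
Circle about each station: (x + 11.1)² + (y − 78.9)² = 138.55²; (x − 15.8)² + (y + 97.7)² = 87.29²; (x − 85.1)² + (y − 87.3)² = 199.43².
Subtracting pairs of circle equations eliminates x²+y² and gives linear equations (the radical axes):
53.8 x − 353.2 y = 15023.07
192.4 x + 16.8 y = -12061.34
Solving the 2×2 system: x ≈ -58.2, y ≈ -51.4 km.
Check against K (with the unrounded x, y): √((x + 11.1)²+(y − 78.9)²) = 138.55 ≈ 138.55 km. ✓

(-58.2, -51.4)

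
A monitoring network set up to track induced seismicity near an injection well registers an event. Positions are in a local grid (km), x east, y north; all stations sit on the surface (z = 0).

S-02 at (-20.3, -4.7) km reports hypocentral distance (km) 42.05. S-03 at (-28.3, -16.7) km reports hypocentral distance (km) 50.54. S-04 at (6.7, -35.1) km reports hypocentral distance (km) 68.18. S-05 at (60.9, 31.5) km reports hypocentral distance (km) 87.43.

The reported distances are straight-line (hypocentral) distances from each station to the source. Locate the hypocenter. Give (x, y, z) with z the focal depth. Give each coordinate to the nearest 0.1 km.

Each station gives a sphere (x−x_i)² + (y−y_i)² + z² = d_i² (stations at z=0).
Subtracting the S-02 sphere from S-03 and S-04: z² cancels, leaving linear equations in x and y:
-16.0 x − 24.0 y = -140.49
54.0 x − 60.8 y = -2037.59
Solving: x ≈ -17.789, y ≈ 17.713 km (keep extra digits for the depth step; rounded: -17.8, 17.7).
Then from the S-02 sphere: z² = 42.05² − (x + 20.3)² − (y + 4.7)² with x = -17.789, y = 17.713, so z ≈ 35.490 ≈ 35.5 km.

(-17.8, 17.7, 35.5)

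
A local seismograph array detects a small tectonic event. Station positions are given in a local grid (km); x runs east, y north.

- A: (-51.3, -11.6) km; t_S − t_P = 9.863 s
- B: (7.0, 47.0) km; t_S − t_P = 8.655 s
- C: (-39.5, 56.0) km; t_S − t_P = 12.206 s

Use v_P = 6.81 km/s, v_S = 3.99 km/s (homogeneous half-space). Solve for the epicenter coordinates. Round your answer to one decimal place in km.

Distance from S−P lag: d = Δt · v_P v_S / (v_P − v_S) = Δt · (6.81·3.99)/(6.81−3.99) ≈ 9.6354·Δt.
So d_A = 95.03, d_B = 83.39, d_C = 117.61 km.
Circle about each station: (x + 51.3)² + (y + 11.6)² = 95.03²; (x − 7.0)² + (y − 47.0)² = 83.39²; (x + 39.5)² + (y − 56.0)² = 117.61².
Subtracting pairs of circle equations eliminates x²+y² and gives linear equations (the radical axes):
116.6 x + 117.2 y = 1568.56
23.6 x + 135.2 y = -2871.41
Solving the 2×2 system: x ≈ 42.2, y ≈ -28.6 km.
Check against A (with the unrounded x, y): √((x + 51.3)²+(y + 11.6)²) = 95.04 ≈ 95.03 km. ✓

(42.2, -28.6)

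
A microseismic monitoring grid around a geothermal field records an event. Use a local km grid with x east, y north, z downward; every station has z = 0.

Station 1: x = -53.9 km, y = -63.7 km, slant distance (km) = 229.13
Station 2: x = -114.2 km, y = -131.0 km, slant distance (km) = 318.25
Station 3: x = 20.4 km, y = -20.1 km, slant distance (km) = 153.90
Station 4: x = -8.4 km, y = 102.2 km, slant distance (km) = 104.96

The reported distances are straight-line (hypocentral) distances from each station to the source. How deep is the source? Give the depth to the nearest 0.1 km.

Each station gives a sphere (x−x_i)² + (y−y_i)² + z² = d_i² (stations at z=0).
Subtracting the Station 1 sphere from Station 2 and Station 3: z² cancels, leaving linear equations in x and y:
-120.6 x − 134.6 y = -25542.77
148.6 x + 87.2 y = 22672.62
Solving: x ≈ 86.915, y ≈ 111.894 km (keep extra digits for the depth step; rounded: 86.9, 111.9).
Then from the Station 1 sphere: z² = 229.13² − (x + 53.9)² − (y + 63.7)² with x = 86.915, y = 111.894, so z ≈ 42.877 ≈ 42.9 km.

42.9 km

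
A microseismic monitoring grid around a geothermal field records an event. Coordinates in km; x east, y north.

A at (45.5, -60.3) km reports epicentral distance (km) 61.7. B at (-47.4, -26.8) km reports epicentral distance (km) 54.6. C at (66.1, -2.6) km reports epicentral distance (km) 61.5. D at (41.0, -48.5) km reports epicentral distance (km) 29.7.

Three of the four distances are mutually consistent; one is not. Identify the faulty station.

D

Solve using three stations at a time. Using A, B, C (subtract circle equations pairwise → linear system) gives (x, y) ≈ (5.5, -13.3).
Distances from that point to each station vs reported:
  A: calculated 61.7 vs reported 61.7 → residual 0.0 km
  B: calculated 54.6 vs reported 54.6 → residual 0.0 km
  C: calculated 61.5 vs reported 61.5 → residual 0.0 km
  D: calculated 50.0 vs reported 29.7 → residual 20.3 km
A, B, C are mutually consistent (residuals ≈ 0); D is off by 20.3 km.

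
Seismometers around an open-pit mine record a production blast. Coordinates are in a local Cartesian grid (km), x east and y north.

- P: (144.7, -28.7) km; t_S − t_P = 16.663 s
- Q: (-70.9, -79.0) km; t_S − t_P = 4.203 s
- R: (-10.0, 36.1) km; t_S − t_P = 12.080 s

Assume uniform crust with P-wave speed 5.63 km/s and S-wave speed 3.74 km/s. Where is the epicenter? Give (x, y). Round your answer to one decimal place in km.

Distance from S−P lag: d = Δt · v_P v_S / (v_P − v_S) = Δt · (5.63·3.74)/(5.63−3.74) ≈ 11.1408·Δt.
So d_P = 185.64, d_Q = 46.82, d_R = 134.58 km.
Circle about each station: (x − 144.7)² + (y + 28.7)² = 185.64²; (x + 70.9)² + (y + 79.0)² = 46.82²; (x + 10.0)² + (y − 36.1)² = 134.58².
Subtracting pairs of circle equations eliminates x²+y² and gives linear equations (the radical axes):
-431.2 x − 100.6 y = 21776.13
-309.4 x + 129.6 y = -4008.14
Solving the 2×2 system: x ≈ -27.8, y ≈ -97.3 km.

(-27.8, -97.3)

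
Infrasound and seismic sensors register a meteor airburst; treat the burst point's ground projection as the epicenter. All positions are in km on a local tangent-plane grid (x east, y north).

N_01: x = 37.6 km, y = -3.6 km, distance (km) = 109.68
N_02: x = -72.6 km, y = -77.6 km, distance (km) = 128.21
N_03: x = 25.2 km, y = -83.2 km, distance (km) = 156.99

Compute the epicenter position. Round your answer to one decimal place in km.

Circle about each station: (x − 37.6)² + (y + 3.6)² = 109.68²; (x + 72.6)² + (y + 77.6)² = 128.21²; (x − 25.2)² + (y + 83.2)² = 156.99².
Subtracting pairs of circle equations eliminates x²+y² and gives linear equations (the radical axes):
-220.4 x − 148.0 y = 5457.70
-24.8 x − 159.2 y = -6485.60
Solving the 2×2 system: x ≈ -58.2, y ≈ 49.8 km.
Check against N_01 (with the unrounded x, y): √((x − 37.6)²+(y + 3.6)²) = 109.69 ≈ 109.68 km. ✓

-58.2 km east, 49.8 km north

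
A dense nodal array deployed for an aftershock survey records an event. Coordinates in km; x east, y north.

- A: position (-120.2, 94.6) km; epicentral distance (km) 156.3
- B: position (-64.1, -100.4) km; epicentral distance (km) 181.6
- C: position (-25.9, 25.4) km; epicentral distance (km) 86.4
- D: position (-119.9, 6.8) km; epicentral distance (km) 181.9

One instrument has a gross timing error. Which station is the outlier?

Solve using three stations at a time. Using B, C, D (subtract circle equations pairwise → linear system) gives (x, y) ≈ (60.3, 31.9).
Distances from that point to each station vs reported:
  A: calculated 191.0 vs reported 156.3 → residual 34.7 km
  B: calculated 181.6 vs reported 181.6 → residual 0.0 km
  C: calculated 86.4 vs reported 86.4 → residual 0.0 km
  D: calculated 181.9 vs reported 181.9 → residual 0.0 km
B, C, D are mutually consistent (residuals ≈ 0); A is off by 34.7 km.

A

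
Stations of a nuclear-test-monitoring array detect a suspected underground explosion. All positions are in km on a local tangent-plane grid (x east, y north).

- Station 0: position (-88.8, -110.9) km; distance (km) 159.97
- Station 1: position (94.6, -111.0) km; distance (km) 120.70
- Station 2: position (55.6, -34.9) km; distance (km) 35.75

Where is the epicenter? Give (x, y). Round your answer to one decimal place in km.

Circle about each station: (x + 88.8)² + (y + 110.9)² = 159.97²; (x − 94.6)² + (y + 111.0)² = 120.70²; (x − 55.6)² + (y + 34.9)² = 35.75².
Subtracting pairs of circle equations eliminates x²+y² and gives linear equations (the radical axes):
366.8 x − 0.2 y = 12107.82
288.8 x + 152.0 y = 8437.46
Solving the 2×2 system: x ≈ 33.0, y ≈ -7.2 km.
Check against Station 0 (with the unrounded x, y): √((x + 88.8)²+(y + 110.9)²) = 159.97 ≈ 159.97 km. ✓

(33.0, -7.2)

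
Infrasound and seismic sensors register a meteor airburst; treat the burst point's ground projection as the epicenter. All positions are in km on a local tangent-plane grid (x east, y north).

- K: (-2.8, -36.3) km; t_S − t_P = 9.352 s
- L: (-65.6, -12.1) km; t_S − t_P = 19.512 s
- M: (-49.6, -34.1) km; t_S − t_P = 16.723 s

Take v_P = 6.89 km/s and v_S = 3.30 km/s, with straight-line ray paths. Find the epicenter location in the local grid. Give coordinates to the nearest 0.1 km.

56.3 km east, -32.4 km north

Distance from S−P lag: d = Δt · v_P v_S / (v_P − v_S) = Δt · (6.89·3.30)/(6.89−3.30) ≈ 6.3334·Δt.
So d_K = 59.23, d_L = 123.58, d_M = 105.91 km.
Circle about each station: (x + 2.8)² + (y + 36.3)² = 59.23²; (x + 65.6)² + (y + 12.1)² = 123.58²; (x + 49.6)² + (y + 34.1)² = 105.91².
Subtracting the K equation from the L and M equations removes the quadratic terms:
-125.6 x + 48.4 y = -8639.58
-93.6 x + 4.4 y = -5411.30
Solving the 2×2 system: x ≈ 56.3, y ≈ -32.4 km.
Check against K (with the unrounded x, y): √((x + 2.8)²+(y + 36.3)²) = 59.21 ≈ 59.23 km. ✓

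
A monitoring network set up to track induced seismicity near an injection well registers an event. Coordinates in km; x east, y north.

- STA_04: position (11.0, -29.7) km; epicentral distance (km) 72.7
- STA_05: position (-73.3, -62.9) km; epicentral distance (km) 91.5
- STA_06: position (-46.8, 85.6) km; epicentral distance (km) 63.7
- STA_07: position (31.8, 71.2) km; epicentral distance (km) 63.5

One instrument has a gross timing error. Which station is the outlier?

Solve using three stations at a time. Using STA_04, STA_05, STA_06 (subtract circle equations pairwise → linear system) gives (x, y) ≈ (-39.8, 22.3).
Distances from that point to each station vs reported:
  STA_04: calculated 72.7 vs reported 72.7 → residual 0.0 km
  STA_05: calculated 91.5 vs reported 91.5 → residual 0.0 km
  STA_06: calculated 63.7 vs reported 63.7 → residual 0.0 km
  STA_07: calculated 86.8 vs reported 63.5 → residual 23.3 km
STA_04, STA_05, STA_06 are mutually consistent (residuals ≈ 0); STA_07 is off by 23.3 km.

STA_07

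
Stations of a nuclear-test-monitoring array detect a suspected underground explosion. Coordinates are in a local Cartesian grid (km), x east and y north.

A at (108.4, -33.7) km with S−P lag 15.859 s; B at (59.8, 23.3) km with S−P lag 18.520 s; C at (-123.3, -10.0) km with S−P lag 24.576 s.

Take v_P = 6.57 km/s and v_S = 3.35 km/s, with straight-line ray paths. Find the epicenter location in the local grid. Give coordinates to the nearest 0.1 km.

20.4 km east, -97.0 km north

Distance from S−P lag: d = Δt · v_P v_S / (v_P − v_S) = Δt · (6.57·3.35)/(6.57−3.35) ≈ 6.8352·Δt.
So d_A = 108.40, d_B = 126.59, d_C = 167.98 km.
Circle about each station: (x − 108.4)² + (y + 33.7)² = 108.40²; (x − 59.8)² + (y − 23.3)² = 126.59²; (x + 123.3)² + (y + 10.0)² = 167.98².
Subtracting the A equation from the B and C equations removes the quadratic terms:
-97.2 x + 114.0 y = -13041.79
-463.4 x + 47.4 y = -14050.08
Solving the 2×2 system: x ≈ 20.4, y ≈ -97.0 km.
Check against A (with the unrounded x, y): √((x − 108.4)²+(y + 33.7)²) = 108.41 ≈ 108.40 km. ✓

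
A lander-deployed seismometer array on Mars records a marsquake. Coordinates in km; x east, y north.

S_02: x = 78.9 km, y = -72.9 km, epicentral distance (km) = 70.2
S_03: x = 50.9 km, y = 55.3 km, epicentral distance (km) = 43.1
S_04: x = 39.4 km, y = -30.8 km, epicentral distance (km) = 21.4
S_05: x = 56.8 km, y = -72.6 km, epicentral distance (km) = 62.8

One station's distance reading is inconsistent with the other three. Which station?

Solve using three stations at a time. Using S_02, S_04, S_05 (subtract circle equations pairwise → linear system) gives (x, y) ≈ (46.4, -10.7).
Distances from that point to each station vs reported:
  S_02: calculated 70.2 vs reported 70.2 → residual 0.0 km
  S_03: calculated 66.2 vs reported 43.1 → residual 23.1 km
  S_04: calculated 21.3 vs reported 21.4 → residual 0.1 km
  S_05: calculated 62.8 vs reported 62.8 → residual 0.0 km
S_02, S_04, S_05 are mutually consistent (residuals ≈ 0); S_03 is off by 23.1 km.

S_03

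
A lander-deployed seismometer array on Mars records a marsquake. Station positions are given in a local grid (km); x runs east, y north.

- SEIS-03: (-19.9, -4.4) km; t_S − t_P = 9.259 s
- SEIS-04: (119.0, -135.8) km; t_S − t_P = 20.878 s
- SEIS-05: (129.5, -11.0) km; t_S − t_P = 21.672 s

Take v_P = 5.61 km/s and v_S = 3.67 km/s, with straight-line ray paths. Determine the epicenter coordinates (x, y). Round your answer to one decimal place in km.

Distance from S−P lag: d = Δt · v_P v_S / (v_P − v_S) = Δt · (5.61·3.67)/(5.61−3.67) ≈ 10.6127·Δt.
So d_SEIS-03 = 98.26, d_SEIS-04 = 221.57, d_SEIS-05 = 230.00 km.
Circle about each station: (x + 19.9)² + (y + 4.4)² = 98.26²; (x − 119.0)² + (y + 135.8)² = 221.57²; (x − 129.5)² + (y + 11.0)² = 230.00².
Subtracting the SEIS-03 equation from the SEIS-04 and SEIS-05 equations removes the quadratic terms:
277.8 x − 262.8 y = -7250.97
298.8 x − 13.2 y = -26769.09
Solving the 2×2 system: x ≈ -92.7, y ≈ -70.4 km.
Check against SEIS-03 (with the unrounded x, y): √((x + 19.9)²+(y + 4.4)²) = 98.26 ≈ 98.26 km. ✓

x ≈ -92.7 km, y ≈ -70.4 km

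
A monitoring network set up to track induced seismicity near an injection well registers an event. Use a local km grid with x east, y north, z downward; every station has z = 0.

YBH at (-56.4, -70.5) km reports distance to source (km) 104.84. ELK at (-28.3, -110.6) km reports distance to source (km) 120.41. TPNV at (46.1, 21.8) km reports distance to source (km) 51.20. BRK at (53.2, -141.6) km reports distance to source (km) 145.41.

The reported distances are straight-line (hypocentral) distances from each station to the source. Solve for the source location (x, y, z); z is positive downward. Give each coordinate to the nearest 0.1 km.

Each station gives a sphere (x−x_i)² + (y−y_i)² + z² = d_i² (stations at z=0).
Subtracting the YBH sphere from ELK and TPNV: z² cancels, leaving linear equations in x and y:
56.2 x − 80.2 y = 1374.90
205.0 x + 184.6 y = 2819.23
Solving: x ≈ 17.897, y ≈ -4.602 km (keep extra digits for the depth step; rounded: 17.9, -4.6).
Then from the YBH sphere: z² = 104.84² − (x + 56.4)² − (y + 70.5)² with x = 17.897, y = -4.602, so z ≈ 33.598 ≈ 33.6 km.

(17.9, -4.6, 33.6)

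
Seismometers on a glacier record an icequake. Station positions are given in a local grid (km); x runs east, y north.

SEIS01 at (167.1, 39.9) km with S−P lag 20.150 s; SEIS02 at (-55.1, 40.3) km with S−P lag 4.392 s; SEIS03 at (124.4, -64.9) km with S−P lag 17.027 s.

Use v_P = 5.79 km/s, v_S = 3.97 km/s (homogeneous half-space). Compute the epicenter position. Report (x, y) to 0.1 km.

x ≈ -82.9 km, y ≈ -7.7 km

Distance from S−P lag: d = Δt · v_P v_S / (v_P − v_S) = Δt · (5.79·3.97)/(5.79−3.97) ≈ 12.6298·Δt.
So d_SEIS01 = 254.49, d_SEIS02 = 55.47, d_SEIS03 = 215.05 km.
Circle about each station: (x − 167.1)² + (y − 39.9)² = 254.49²; (x + 55.1)² + (y − 40.3)² = 55.47²; (x − 124.4)² + (y + 64.9)² = 215.05².
Subtracting the SEIS01 equation from the SEIS02 and SEIS03 equations removes the quadratic terms:
-444.4 x + 0.8 y = 36833.92
-85.4 x − 209.6 y = 8691.61
Solving the 2×2 system: x ≈ -82.9, y ≈ -7.7 km.
Check against SEIS01 (with the unrounded x, y): √((x − 167.1)²+(y − 39.9)²) = 254.49 ≈ 254.49 km. ✓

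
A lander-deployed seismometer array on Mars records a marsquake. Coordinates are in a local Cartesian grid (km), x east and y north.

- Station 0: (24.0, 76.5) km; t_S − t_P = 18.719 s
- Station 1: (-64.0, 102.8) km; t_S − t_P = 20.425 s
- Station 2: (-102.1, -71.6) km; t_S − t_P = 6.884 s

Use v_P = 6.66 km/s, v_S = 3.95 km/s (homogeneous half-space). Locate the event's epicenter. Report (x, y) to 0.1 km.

Distance from S−P lag: d = Δt · v_P v_S / (v_P − v_S) = Δt · (6.66·3.95)/(6.66−3.95) ≈ 9.7074·Δt.
So d_Station 0 = 181.71, d_Station 1 = 198.27, d_Station 2 = 66.83 km.
Circle about each station: (x − 24.0)² + (y − 76.5)² = 181.71²; (x + 64.0)² + (y − 102.8)² = 198.27²; (x + 102.1)² + (y + 71.6)² = 66.83².
Subtracting the Station 0 equation from the Station 1 and Station 2 equations removes the quadratic terms:
-176.0 x + 52.6 y = 1943.12
-252.2 x − 296.2 y = 37675.00
Solving the 2×2 system: x ≈ -39.1, y ≈ -93.9 km.

-39.1 km east, -93.9 km north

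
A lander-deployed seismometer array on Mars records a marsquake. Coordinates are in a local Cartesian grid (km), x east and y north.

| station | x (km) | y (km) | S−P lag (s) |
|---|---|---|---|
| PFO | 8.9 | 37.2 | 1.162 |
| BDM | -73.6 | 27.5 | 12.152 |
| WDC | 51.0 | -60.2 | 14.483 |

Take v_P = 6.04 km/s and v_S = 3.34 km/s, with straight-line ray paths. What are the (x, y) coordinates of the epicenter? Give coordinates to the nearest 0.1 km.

x ≈ 16.0 km, y ≈ 42.2 km

Distance from S−P lag: d = Δt · v_P v_S / (v_P − v_S) = Δt · (6.04·3.34)/(6.04−3.34) ≈ 7.4717·Δt.
So d_PFO = 8.68, d_BDM = 90.80, d_WDC = 108.21 km.
Circle about each station: (x − 8.9)² + (y − 37.2)² = 8.68²; (x + 73.6)² + (y − 27.5)² = 90.80²; (x − 51.0)² + (y + 60.2)² = 108.21².
Subtracting pairs of circle equations eliminates x²+y² and gives linear equations (the radical axes):
-165.0 x − 19.4 y = -3459.14
84.2 x − 194.8 y = -6872.07
Solving the 2×2 system: x ≈ 16.0, y ≈ 42.2 km.
Check against PFO (with the unrounded x, y): √((x − 8.9)²+(y − 37.2)²) = 8.68 ≈ 8.68 km. ✓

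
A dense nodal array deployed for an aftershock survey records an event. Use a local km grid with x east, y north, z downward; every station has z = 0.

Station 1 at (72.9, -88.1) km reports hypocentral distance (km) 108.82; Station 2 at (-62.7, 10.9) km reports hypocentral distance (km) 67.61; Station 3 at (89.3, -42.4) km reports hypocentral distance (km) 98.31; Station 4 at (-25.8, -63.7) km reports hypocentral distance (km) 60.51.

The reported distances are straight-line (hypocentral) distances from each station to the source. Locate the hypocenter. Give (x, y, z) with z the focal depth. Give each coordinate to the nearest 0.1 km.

Each station gives a sphere (x−x_i)² + (y−y_i)² + z² = d_i² (stations at z=0).
Subtracting the Station 1 sphere from Station 2 and Station 3: z² cancels, leaving linear equations in x and y:
-271.2 x + 198.0 y = -1755.24
32.8 x + 91.4 y = -1126.83
Solving: x ≈ -2.004, y ≈ -11.609 km (keep extra digits for the depth step; rounded: -2.0, -11.6).
Then from the Station 1 sphere: z² = 108.82² − (x − 72.9)² − (y + 88.1)² with x = -2.004, y = -11.609, so z ≈ 19.502 ≈ 19.5 km.

x ≈ -2.0 km, y ≈ -11.6 km, depth ≈ 19.5 km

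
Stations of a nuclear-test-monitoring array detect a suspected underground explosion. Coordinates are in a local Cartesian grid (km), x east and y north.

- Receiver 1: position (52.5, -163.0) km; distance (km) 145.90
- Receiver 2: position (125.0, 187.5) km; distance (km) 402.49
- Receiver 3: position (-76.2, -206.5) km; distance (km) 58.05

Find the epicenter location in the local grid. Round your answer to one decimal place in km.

(-92.9, -150.9)

Circle about each station: (x − 52.5)² + (y + 163.0)² = 145.90²; (x − 125.0)² + (y − 187.5)² = 402.49²; (x + 76.2)² + (y + 206.5)² = 58.05².
Subtracting the Receiver 1 equation from the Receiver 2 and Receiver 3 equations removes the quadratic terms:
145.0 x + 701.0 y = -119255.39
-257.4 x − 87.0 y = 37040.45
Solving the 2×2 system: x ≈ -92.9, y ≈ -150.9 km.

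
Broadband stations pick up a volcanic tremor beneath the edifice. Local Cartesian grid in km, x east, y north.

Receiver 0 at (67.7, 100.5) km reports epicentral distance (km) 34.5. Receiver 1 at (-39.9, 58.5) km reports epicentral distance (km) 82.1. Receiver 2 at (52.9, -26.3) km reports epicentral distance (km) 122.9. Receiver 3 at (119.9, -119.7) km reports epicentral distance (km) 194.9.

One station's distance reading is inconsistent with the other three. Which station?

Solve using three stations at a time. Using Receiver 0, Receiver 1, Receiver 2 (subtract circle equations pairwise → linear system) gives (x, y) ≈ (33.6, 95.1).
Distances from that point to each station vs reported:
  Receiver 0: calculated 34.5 vs reported 34.5 → residual 0.0 km
  Receiver 1: calculated 82.1 vs reported 82.1 → residual 0.0 km
  Receiver 2: calculated 122.9 vs reported 122.9 → residual 0.0 km
  Receiver 3: calculated 231.5 vs reported 194.9 → residual 36.6 km
Receiver 0, Receiver 1, Receiver 2 are mutually consistent (residuals ≈ 0); Receiver 3 is off by 36.6 km.

Receiver 3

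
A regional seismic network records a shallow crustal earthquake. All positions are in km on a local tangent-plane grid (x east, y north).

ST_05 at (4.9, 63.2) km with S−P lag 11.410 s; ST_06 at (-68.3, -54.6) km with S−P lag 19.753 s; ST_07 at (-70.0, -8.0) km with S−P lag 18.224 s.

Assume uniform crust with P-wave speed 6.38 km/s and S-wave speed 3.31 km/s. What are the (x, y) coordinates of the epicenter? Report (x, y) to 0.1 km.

Distance from S−P lag: d = Δt · v_P v_S / (v_P − v_S) = Δt · (6.38·3.31)/(6.38−3.31) ≈ 6.8788·Δt.
So d_ST_05 = 78.49, d_ST_06 = 135.88, d_ST_07 = 125.36 km.
Circle about each station: (x − 4.9)² + (y − 63.2)² = 78.49²; (x + 68.3)² + (y + 54.6)² = 135.88²; (x + 70.0)² + (y + 8.0)² = 125.36².
Subtracting pairs of circle equations eliminates x²+y² and gives linear equations (the radical axes):
-146.4 x − 235.6 y = -8674.89
-149.8 x − 142.4 y = -8608.70
Solving the 2×2 system: x ≈ 54.9, y ≈ 2.7 km.

x ≈ 54.9 km, y ≈ 2.7 km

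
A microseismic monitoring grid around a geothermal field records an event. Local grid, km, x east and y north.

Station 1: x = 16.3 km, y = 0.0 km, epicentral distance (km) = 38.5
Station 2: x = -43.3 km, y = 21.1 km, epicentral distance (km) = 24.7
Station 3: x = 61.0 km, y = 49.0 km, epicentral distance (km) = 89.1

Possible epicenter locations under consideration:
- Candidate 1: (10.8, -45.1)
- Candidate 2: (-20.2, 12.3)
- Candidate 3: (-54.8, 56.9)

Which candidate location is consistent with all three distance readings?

Candidate 2

For each candidate, compare |candidate − station| to the reported distance:
Candidate 1: residuals Station 1 6.9, Station 2 60.8, Station 3 17.6 → max 60.8 km
Candidate 2: residuals Station 1 0.0, Station 2 0.0, Station 3 0.0 → max 0.0 km
Candidate 3: residuals Station 1 52.6, Station 2 12.9, Station 3 27.0 → max 52.6 km
Only Candidate 2 has all residuals ≈ 0.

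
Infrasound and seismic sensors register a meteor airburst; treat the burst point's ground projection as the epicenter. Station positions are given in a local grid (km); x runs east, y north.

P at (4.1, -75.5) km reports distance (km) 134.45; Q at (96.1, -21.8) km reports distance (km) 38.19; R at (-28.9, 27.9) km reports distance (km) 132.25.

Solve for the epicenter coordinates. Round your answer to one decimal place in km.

(102.8, 15.8)

Circle about each station: (x − 4.1)² + (y + 75.5)² = 134.45²; (x − 96.1)² + (y + 21.8)² = 38.19²; (x + 28.9)² + (y − 27.9)² = 132.25².
Subtracting the P equation from the Q and R equations removes the quadratic terms:
184.0 x + 107.4 y = 20611.72
-66.0 x + 206.8 y = -3516.70
Solving the 2×2 system: x ≈ 102.8, y ≈ 15.8 km.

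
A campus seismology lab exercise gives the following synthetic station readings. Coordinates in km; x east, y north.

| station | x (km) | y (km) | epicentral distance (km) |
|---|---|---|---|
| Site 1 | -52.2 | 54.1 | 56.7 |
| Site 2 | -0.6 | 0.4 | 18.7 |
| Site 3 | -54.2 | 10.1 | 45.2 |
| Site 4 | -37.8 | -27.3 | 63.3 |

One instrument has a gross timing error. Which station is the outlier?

Solve using three stations at a time. Using Site 1, Site 2, Site 3 (subtract circle equations pairwise → linear system) gives (x, y) ≈ (-9.5, 16.8).
Distances from that point to each station vs reported:
  Site 1: calculated 56.7 vs reported 56.7 → residual 0.0 km
  Site 2: calculated 18.7 vs reported 18.7 → residual 0.0 km
  Site 3: calculated 45.2 vs reported 45.2 → residual 0.0 km
  Site 4: calculated 52.4 vs reported 63.3 → residual 10.9 km
Site 1, Site 2, Site 3 are mutually consistent (residuals ≈ 0); Site 4 is off by 10.9 km.

Site 4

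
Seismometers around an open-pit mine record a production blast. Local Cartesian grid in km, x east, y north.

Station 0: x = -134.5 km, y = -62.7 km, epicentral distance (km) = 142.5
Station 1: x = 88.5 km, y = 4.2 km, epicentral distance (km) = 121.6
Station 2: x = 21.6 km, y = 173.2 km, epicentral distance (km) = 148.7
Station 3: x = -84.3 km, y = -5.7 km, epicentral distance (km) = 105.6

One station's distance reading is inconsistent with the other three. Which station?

Solve using three stations at a time. Using Station 0, Station 1, Station 2 (subtract circle equations pairwise → linear system) gives (x, y) ≈ (-29.5, 33.6).
Distances from that point to each station vs reported:
  Station 0: calculated 142.5 vs reported 142.5 → residual 0.0 km
  Station 1: calculated 121.6 vs reported 121.6 → residual 0.0 km
  Station 2: calculated 148.7 vs reported 148.7 → residual 0.0 km
  Station 3: calculated 67.4 vs reported 105.6 → residual 38.2 km
Station 0, Station 1, Station 2 are mutually consistent (residuals ≈ 0); Station 3 is off by 38.2 km.

Station 3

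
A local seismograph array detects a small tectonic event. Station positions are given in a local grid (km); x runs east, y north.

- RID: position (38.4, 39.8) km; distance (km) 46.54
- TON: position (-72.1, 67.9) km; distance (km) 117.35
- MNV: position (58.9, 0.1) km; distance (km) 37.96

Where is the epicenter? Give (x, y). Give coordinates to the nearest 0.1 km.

21.1 km east, -3.4 km north

Circle about each station: (x − 38.4)² + (y − 39.8)² = 46.54²; (x + 72.1)² + (y − 67.9)² = 117.35²; (x − 58.9)² + (y − 0.1)² = 37.96².
Subtracting pairs of circle equations eliminates x²+y² and gives linear equations (the radical axes):
-221.0 x + 56.2 y = -4854.83
41.0 x − 79.4 y = 1135.63
Solving the 2×2 system: x ≈ 21.1, y ≈ -3.4 km.
Check against RID (with the unrounded x, y): √((x − 38.4)²+(y − 39.8)²) = 46.54 ≈ 46.54 km. ✓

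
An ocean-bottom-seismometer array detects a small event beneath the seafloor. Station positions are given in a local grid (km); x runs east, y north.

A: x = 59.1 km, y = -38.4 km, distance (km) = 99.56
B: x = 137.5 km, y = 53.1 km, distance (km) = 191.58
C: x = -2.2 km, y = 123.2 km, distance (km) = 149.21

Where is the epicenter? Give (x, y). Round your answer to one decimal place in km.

-39.0 km east, -21.4 km north

Circle about each station: (x − 59.1)² + (y + 38.4)² = 99.56²; (x − 137.5)² + (y − 53.1)² = 191.58²; (x + 2.2)² + (y − 123.2)² = 149.21².
Subtracting pairs of circle equations eliminates x²+y² and gives linear equations (the radical axes):
156.8 x + 183.0 y = -10032.21
-122.6 x + 323.2 y = -2135.72
Solving the 2×2 system: x ≈ -39.0, y ≈ -21.4 km.
Check against A (with the unrounded x, y): √((x − 59.1)²+(y + 38.4)²) = 99.56 ≈ 99.56 km. ✓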